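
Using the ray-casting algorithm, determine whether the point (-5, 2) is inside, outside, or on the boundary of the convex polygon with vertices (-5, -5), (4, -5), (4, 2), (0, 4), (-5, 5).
The point (-5, 2) lies on the polygon boundary

Boundary check: the query satisfies the collinearity and bounding-box conditions for some polygon edge, so it lies exactly on the boundary.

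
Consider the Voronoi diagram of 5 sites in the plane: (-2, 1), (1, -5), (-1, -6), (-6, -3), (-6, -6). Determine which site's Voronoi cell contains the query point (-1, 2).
Nearest site = (-2, 1)

The Voronoi cell of site s contains exactly those query points closer to s than to any other site. Compute squared distances from q = (-1, 2) to each site:
  (-2 − -1)² + (1 − 2)² = 2
  (-6 − -1)² + (-3 − 2)² = 50
  (1 − -1)² + (-5 − 2)² = 53
  (-1 − -1)² + (-6 − 2)² = 64
  (-6 − -1)² + (-6 − 2)² = 89
Minimum is attained by (-2, 1), so q lies in its Voronoi cell.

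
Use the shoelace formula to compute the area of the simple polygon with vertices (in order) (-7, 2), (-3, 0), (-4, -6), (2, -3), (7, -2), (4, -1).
Area = 67/2

Shoelace formula: Area = (1/2) |Σ_i (x_i · y_{i+1} − x_{i+1} · y_i)| (indices mod n). Compute each cross term:
  (-7)(0) − (-3)(2) = 6
  (-3)(-6) − (-4)(0) = 18
  (-4)(-3) − (2)(-6) = 24
  (2)(-2) − (7)(-3) = 17
  (7)(-1) − (4)(-2) = 1
  (4)(2) − (-7)(-1) = 1
Sum = 67, so (signed) Area = 67/2 = 67/2, |Area| = 67/2.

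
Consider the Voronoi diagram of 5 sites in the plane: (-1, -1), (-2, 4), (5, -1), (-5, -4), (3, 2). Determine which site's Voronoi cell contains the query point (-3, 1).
Nearest site = (-1, -1)

The Voronoi cell of site s contains exactly those query points closer to s than to any other site. Compute squared distances from q = (-3, 1) to each site:
  (-1 − -3)² + (-1 − 1)² = 8
  (-2 − -3)² + (4 − 1)² = 10
  (-5 − -3)² + (-4 − 1)² = 29
  (3 − -3)² + (2 − 1)² = 37
  (5 − -3)² + (-1 − 1)² = 68
Minimum is attained by (-1, -1), so q lies in its Voronoi cell.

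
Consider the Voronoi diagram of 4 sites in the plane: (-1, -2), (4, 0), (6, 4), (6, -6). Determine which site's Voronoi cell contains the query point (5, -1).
Nearest site = (4, 0)

The Voronoi cell of site s contains exactly those query points closer to s than to any other site. Compute squared distances from q = (5, -1) to each site:
  (4 − 5)² + (0 − -1)² = 2
  (6 − 5)² + (-6 − -1)² = 26
  (6 − 5)² + (4 − -1)² = 26
  (-1 − 5)² + (-2 − -1)² = 37
Minimum is attained by (4, 0), so q lies in its Voronoi cell.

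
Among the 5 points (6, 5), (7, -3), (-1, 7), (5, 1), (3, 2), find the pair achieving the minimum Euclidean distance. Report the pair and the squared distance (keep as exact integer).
Pair = ((5, 1), (3, 2)); squared distance = 5

Compute all C(5, 2) = 10 pairwise squared distances (x_i − x_j)² + (y_i − y_j)². The minimum is 5, attained by the pair ((5, 1), (3, 2)).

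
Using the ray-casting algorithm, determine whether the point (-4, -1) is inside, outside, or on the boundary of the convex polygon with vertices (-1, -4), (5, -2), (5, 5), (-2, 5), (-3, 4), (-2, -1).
The point (-4, -1) lies strictly outside the polygon

Cast a horizontal ray to the right from the query point and count how many polygon edges it crosses (each edge strictly once or zero times, handled with the usual half-open convention). 
Parity of crossings → even ⇒ outside.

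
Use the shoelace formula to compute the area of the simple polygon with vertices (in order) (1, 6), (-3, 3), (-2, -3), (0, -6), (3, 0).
Area = 42

Shoelace formula: Area = (1/2) |Σ_i (x_i · y_{i+1} − x_{i+1} · y_i)| (indices mod n). Compute each cross term:
  (1)(3) − (-3)(6) = 21
  (-3)(-3) − (-2)(3) = 15
  (-2)(-6) − (0)(-3) = 12
  (0)(0) − (3)(-6) = 18
  (3)(6) − (1)(0) = 18
Sum = 84, so (signed) Area = 84/2 = 42, |Area| = 42.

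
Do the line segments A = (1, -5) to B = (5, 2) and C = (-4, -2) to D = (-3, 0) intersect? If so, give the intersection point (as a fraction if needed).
No (intersection of containing lines falls outside at least one segment)

Parametrize and solve: t = -13, s = -47. At least one of these is outside [0, 1], so the segments do not intersect.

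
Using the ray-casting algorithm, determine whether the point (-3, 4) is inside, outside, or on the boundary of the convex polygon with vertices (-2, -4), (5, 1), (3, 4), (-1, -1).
The point (-3, 4) lies strictly outside the polygon

Cast a horizontal ray to the right from the query point and count how many polygon edges it crosses (each edge strictly once or zero times, handled with the usual half-open convention). 
Parity of crossings → even ⇒ outside.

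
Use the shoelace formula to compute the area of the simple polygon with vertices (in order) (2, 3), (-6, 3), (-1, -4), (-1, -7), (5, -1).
Area = 107/2

Shoelace formula: Area = (1/2) |Σ_i (x_i · y_{i+1} − x_{i+1} · y_i)| (indices mod n). Compute each cross term:
  (2)(3) − (-6)(3) = 24
  (-6)(-4) − (-1)(3) = 27
  (-1)(-7) − (-1)(-4) = 3
  (-1)(-1) − (5)(-7) = 36
  (5)(3) − (2)(-1) = 17
Sum = 107, so (signed) Area = 107/2 = 107/2, |Area| = 107/2.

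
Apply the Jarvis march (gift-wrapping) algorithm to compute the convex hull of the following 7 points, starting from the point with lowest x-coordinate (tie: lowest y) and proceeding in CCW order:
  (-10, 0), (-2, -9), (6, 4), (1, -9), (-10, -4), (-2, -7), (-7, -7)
Hull (CCW) = [(-10, -4), (-7, -7), (-2, -9), (1, -9), (6, 4), (-10, 0)]

Jarvis march: at each step, from the current hull vertex p, select the next vertex q as the point such that every other point lies strictly to the left of (or on) the directed line p → q. (Equivalently: for every other point r, the cross product (q − p) × (r − p) ≥ 0.)
Starting point (lowest x, tie lowest y): (-10, -4). Wrap until returning to start. Resulting hull: (-10, -4), (-7, -7), (-2, -9), (1, -9), (6, 4), (-10, 0).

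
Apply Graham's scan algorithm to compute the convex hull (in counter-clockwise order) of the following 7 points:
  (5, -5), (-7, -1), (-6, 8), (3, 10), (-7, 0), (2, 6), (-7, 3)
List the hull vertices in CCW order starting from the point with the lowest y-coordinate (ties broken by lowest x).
Hull (CCW) = [(5, -5), (3, 10), (-6, 8), (-7, 3), (-7, -1)]

Graham scan procedure:
  1. Find the pivot p₀ = point with lowest y (tie → lowest x): (5, -5).
  2. Sort the remaining points by polar angle around p₀.
  3. Walk through sorted points, maintaining a stack; pop the top while the last three entries make a non-left turn (cross product ≤ 0).
  4. Final stack is the convex hull in CCW order: (5, -5), (3, 10), (-6, 8), (-7, 3), (-7, -1).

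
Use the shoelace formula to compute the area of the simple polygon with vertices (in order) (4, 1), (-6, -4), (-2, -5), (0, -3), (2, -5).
Area = 23

Shoelace formula: Area = (1/2) |Σ_i (x_i · y_{i+1} − x_{i+1} · y_i)| (indices mod n). Compute each cross term:
  (4)(-4) − (-6)(1) = -10
  (-6)(-5) − (-2)(-4) = 22
  (-2)(-3) − (0)(-5) = 6
  (0)(-5) − (2)(-3) = 6
  (2)(1) − (4)(-5) = 22
Sum = 46, so (signed) Area = 46/2 = 23, |Area| = 23.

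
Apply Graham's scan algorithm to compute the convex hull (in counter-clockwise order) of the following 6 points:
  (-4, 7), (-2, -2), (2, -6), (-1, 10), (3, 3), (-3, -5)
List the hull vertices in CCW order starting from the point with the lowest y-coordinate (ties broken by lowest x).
Hull (CCW) = [(2, -6), (3, 3), (-1, 10), (-4, 7), (-3, -5)]

Graham scan procedure:
  1. Find the pivot p₀ = point with lowest y (tie → lowest x): (2, -6).
  2. Sort the remaining points by polar angle around p₀.
  3. Walk through sorted points, maintaining a stack; pop the top while the last three entries make a non-left turn (cross product ≤ 0).
  4. Final stack is the convex hull in CCW order: (2, -6), (3, 3), (-1, 10), (-4, 7), (-3, -5).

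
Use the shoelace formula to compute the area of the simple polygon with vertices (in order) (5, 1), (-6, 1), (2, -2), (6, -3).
Area = 24

Shoelace formula: Area = (1/2) |Σ_i (x_i · y_{i+1} − x_{i+1} · y_i)| (indices mod n). Compute each cross term:
  (5)(1) − (-6)(1) = 11
  (-6)(-2) − (2)(1) = 10
  (2)(-3) − (6)(-2) = 6
  (6)(1) − (5)(-3) = 21
Sum = 48, so (signed) Area = 48/2 = 24, |Area| = 24.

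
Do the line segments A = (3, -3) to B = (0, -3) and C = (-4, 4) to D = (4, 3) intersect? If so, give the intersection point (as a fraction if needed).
No (intersection of containing lines falls outside at least one segment)

Parametrize and solve: t = -49/3, s = 7. At least one of these is outside [0, 1], so the segments do not intersect.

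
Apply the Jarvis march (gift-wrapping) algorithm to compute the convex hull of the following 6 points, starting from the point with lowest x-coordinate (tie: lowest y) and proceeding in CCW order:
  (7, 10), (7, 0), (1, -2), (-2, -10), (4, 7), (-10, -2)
Hull (CCW) = [(-10, -2), (-2, -10), (7, 0), (7, 10)]

Jarvis march: at each step, from the current hull vertex p, select the next vertex q as the point such that every other point lies strictly to the left of (or on) the directed line p → q. (Equivalently: for every other point r, the cross product (q − p) × (r − p) ≥ 0.)
Starting point (lowest x, tie lowest y): (-10, -2). Wrap until returning to start. Resulting hull: (-10, -2), (-2, -10), (7, 0), (7, 10).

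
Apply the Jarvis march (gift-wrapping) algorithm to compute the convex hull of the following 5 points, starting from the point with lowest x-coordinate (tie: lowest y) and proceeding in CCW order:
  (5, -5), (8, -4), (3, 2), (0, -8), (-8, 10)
Hull (CCW) = [(-8, 10), (0, -8), (8, -4), (3, 2)]

Jarvis march: at each step, from the current hull vertex p, select the next vertex q as the point such that every other point lies strictly to the left of (or on) the directed line p → q. (Equivalently: for every other point r, the cross product (q − p) × (r − p) ≥ 0.)
Starting point (lowest x, tie lowest y): (-8, 10). Wrap until returning to start. Resulting hull: (-8, 10), (0, -8), (8, -4), (3, 2).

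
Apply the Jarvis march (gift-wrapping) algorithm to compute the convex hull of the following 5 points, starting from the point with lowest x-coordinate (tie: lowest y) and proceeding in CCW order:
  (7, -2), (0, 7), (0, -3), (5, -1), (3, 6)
Hull (CCW) = [(0, -3), (7, -2), (3, 6), (0, 7)]

Jarvis march: at each step, from the current hull vertex p, select the next vertex q as the point such that every other point lies strictly to the left of (or on) the directed line p → q. (Equivalently: for every other point r, the cross product (q − p) × (r − p) ≥ 0.)
Starting point (lowest x, tie lowest y): (0, -3). Wrap until returning to start. Resulting hull: (0, -3), (7, -2), (3, 6), (0, 7).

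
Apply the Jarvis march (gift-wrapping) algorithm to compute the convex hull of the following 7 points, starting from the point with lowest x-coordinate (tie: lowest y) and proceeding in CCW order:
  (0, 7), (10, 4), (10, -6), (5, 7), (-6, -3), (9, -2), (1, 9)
Hull (CCW) = [(-6, -3), (10, -6), (10, 4), (5, 7), (1, 9)]

Jarvis march: at each step, from the current hull vertex p, select the next vertex q as the point such that every other point lies strictly to the left of (or on) the directed line p → q. (Equivalently: for every other point r, the cross product (q − p) × (r − p) ≥ 0.)
Starting point (lowest x, tie lowest y): (-6, -3). Wrap until returning to start. Resulting hull: (-6, -3), (10, -6), (10, 4), (5, 7), (1, 9).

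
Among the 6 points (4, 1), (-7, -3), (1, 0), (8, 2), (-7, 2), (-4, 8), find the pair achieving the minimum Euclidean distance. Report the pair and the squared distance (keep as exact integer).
Pair = ((4, 1), (1, 0)); squared distance = 10

Compute all C(6, 2) = 15 pairwise squared distances (x_i − x_j)² + (y_i − y_j)². The minimum is 10, attained by the pair ((4, 1), (1, 0)).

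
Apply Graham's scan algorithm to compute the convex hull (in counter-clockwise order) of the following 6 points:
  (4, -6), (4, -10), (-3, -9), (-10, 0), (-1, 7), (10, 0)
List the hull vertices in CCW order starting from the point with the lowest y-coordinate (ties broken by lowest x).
Hull (CCW) = [(4, -10), (10, 0), (-1, 7), (-10, 0), (-3, -9)]

Graham scan procedure:
  1. Find the pivot p₀ = point with lowest y (tie → lowest x): (4, -10).
  2. Sort the remaining points by polar angle around p₀.
  3. Walk through sorted points, maintaining a stack; pop the top while the last three entries make a non-left turn (cross product ≤ 0).
  4. Final stack is the convex hull in CCW order: (4, -10), (10, 0), (-1, 7), (-10, 0), (-3, -9).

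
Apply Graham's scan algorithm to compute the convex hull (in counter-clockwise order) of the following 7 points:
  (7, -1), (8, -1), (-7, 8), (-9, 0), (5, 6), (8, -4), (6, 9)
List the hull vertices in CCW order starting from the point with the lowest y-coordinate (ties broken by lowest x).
Hull (CCW) = [(8, -4), (8, -1), (6, 9), (-7, 8), (-9, 0)]

Graham scan procedure:
  1. Find the pivot p₀ = point with lowest y (tie → lowest x): (8, -4).
  2. Sort the remaining points by polar angle around p₀.
  3. Walk through sorted points, maintaining a stack; pop the top while the last three entries make a non-left turn (cross product ≤ 0).
  4. Final stack is the convex hull in CCW order: (8, -4), (8, -1), (6, 9), (-7, 8), (-9, 0).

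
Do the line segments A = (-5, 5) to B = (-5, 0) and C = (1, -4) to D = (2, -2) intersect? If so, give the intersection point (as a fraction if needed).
No (intersection of containing lines falls outside at least one segment)

Parametrize and solve: t = 21/5, s = -6. At least one of these is outside [0, 1], so the segments do not intersect.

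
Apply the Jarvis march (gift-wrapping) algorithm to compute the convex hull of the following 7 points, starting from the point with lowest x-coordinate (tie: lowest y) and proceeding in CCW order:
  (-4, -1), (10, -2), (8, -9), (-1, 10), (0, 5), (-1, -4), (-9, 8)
Hull (CCW) = [(-9, 8), (-4, -1), (-1, -4), (8, -9), (10, -2), (-1, 10)]

Jarvis march: at each step, from the current hull vertex p, select the next vertex q as the point such that every other point lies strictly to the left of (or on) the directed line p → q. (Equivalently: for every other point r, the cross product (q − p) × (r − p) ≥ 0.)
Starting point (lowest x, tie lowest y): (-9, 8). Wrap until returning to start. Resulting hull: (-9, 8), (-4, -1), (-1, -4), (8, -9), (10, -2), (-1, 10).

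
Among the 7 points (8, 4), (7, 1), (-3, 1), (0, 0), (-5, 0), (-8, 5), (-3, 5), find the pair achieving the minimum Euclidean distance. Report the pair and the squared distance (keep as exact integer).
Pair = ((-3, 1), (-5, 0)); squared distance = 5

Compute all C(7, 2) = 21 pairwise squared distances (x_i − x_j)² + (y_i − y_j)². The minimum is 5, attained by the pair ((-3, 1), (-5, 0)).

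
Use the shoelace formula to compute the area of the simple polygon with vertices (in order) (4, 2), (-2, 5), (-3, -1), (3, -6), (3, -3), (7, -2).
Area = 54

Shoelace formula: Area = (1/2) |Σ_i (x_i · y_{i+1} − x_{i+1} · y_i)| (indices mod n). Compute each cross term:
  (4)(5) − (-2)(2) = 24
  (-2)(-1) − (-3)(5) = 17
  (-3)(-6) − (3)(-1) = 21
  (3)(-3) − (3)(-6) = 9
  (3)(-2) − (7)(-3) = 15
  (7)(2) − (4)(-2) = 22
Sum = 108, so (signed) Area = 108/2 = 54, |Area| = 54.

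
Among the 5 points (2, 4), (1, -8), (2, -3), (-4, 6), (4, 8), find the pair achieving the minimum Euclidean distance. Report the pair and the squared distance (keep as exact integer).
Pair = ((2, 4), (4, 8)); squared distance = 20

Compute all C(5, 2) = 10 pairwise squared distances (x_i − x_j)² + (y_i − y_j)². The minimum is 20, attained by the pair ((2, 4), (4, 8)).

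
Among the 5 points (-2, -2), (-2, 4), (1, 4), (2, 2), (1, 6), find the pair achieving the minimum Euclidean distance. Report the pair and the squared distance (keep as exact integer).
Pair = ((1, 4), (1, 6)); squared distance = 4

Compute all C(5, 2) = 10 pairwise squared distances (x_i − x_j)² + (y_i − y_j)². The minimum is 4, attained by the pair ((1, 4), (1, 6)).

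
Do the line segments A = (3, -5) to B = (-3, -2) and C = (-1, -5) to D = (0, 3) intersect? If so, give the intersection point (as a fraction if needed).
Yes; intersection at (-13/17, -53/17) (t = 32/51 on AB, s = 4/17 on CD)

Parametrize AB as A + t(B − A) = (3 + -6 t, -5 + 3 t) and CD as C + s(D − C) = (-1 + 1 s, -5 + 8 s). Solve the linear system for (t, s). Determinant = 51 ≠ 0, so a unique intersection of the containing lines exists. Solution: t = 32/51, s = 4/17 — both in [0, 1], so the segments cross. Intersection point: (-13/17, -53/17).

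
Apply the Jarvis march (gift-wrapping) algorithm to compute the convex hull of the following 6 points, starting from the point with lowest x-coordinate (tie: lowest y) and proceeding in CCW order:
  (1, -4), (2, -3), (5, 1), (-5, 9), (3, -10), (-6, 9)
Hull (CCW) = [(-6, 9), (3, -10), (5, 1), (-5, 9)]

Jarvis march: at each step, from the current hull vertex p, select the next vertex q as the point such that every other point lies strictly to the left of (or on) the directed line p → q. (Equivalently: for every other point r, the cross product (q − p) × (r − p) ≥ 0.)
Starting point (lowest x, tie lowest y): (-6, 9). Wrap until returning to start. Resulting hull: (-6, 9), (3, -10), (5, 1), (-5, 9).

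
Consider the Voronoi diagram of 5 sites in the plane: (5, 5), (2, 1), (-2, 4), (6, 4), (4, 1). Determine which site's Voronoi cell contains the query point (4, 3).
Nearest site = (4, 1)

The Voronoi cell of site s contains exactly those query points closer to s than to any other site. Compute squared distances from q = (4, 3) to each site:
  (4 − 4)² + (1 − 3)² = 4
  (5 − 4)² + (5 − 3)² = 5
  (6 − 4)² + (4 − 3)² = 5
  (2 − 4)² + (1 − 3)² = 8
  (-2 − 4)² + (4 − 3)² = 37
Minimum is attained by (4, 1), so q lies in its Voronoi cell.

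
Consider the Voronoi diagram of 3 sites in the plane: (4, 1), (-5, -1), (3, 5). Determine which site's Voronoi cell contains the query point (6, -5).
Nearest site = (4, 1)

The Voronoi cell of site s contains exactly those query points closer to s than to any other site. Compute squared distances from q = (6, -5) to each site:
  (4 − 6)² + (1 − -5)² = 40
  (3 − 6)² + (5 − -5)² = 109
  (-5 − 6)² + (-1 − -5)² = 137
Minimum is attained by (4, 1), so q lies in its Voronoi cell.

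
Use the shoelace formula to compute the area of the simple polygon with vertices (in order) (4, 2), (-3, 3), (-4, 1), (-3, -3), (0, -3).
Area = 63/2

Shoelace formula: Area = (1/2) |Σ_i (x_i · y_{i+1} − x_{i+1} · y_i)| (indices mod n). Compute each cross term:
  (4)(3) − (-3)(2) = 18
  (-3)(1) − (-4)(3) = 9
  (-4)(-3) − (-3)(1) = 15
  (-3)(-3) − (0)(-3) = 9
  (0)(2) − (4)(-3) = 12
Sum = 63, so (signed) Area = 63/2 = 63/2, |Area| = 63/2.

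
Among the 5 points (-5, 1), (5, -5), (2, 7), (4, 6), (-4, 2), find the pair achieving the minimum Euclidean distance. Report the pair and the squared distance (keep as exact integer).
Pair = ((-5, 1), (-4, 2)); squared distance = 2

Compute all C(5, 2) = 10 pairwise squared distances (x_i − x_j)² + (y_i − y_j)². The minimum is 2, attained by the pair ((-5, 1), (-4, 2)).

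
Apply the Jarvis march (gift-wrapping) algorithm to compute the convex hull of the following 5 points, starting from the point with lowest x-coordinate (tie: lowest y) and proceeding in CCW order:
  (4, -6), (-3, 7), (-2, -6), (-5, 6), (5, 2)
Hull (CCW) = [(-5, 6), (-2, -6), (4, -6), (5, 2), (-3, 7)]

Jarvis march: at each step, from the current hull vertex p, select the next vertex q as the point such that every other point lies strictly to the left of (or on) the directed line p → q. (Equivalently: for every other point r, the cross product (q − p) × (r − p) ≥ 0.)
Starting point (lowest x, tie lowest y): (-5, 6). Wrap until returning to start. Resulting hull: (-5, 6), (-2, -6), (4, -6), (5, 2), (-3, 7).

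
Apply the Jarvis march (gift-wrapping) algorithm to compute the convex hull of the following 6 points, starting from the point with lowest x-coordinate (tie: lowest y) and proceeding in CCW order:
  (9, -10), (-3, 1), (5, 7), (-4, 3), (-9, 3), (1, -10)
Hull (CCW) = [(-9, 3), (1, -10), (9, -10), (5, 7)]

Jarvis march: at each step, from the current hull vertex p, select the next vertex q as the point such that every other point lies strictly to the left of (or on) the directed line p → q. (Equivalently: for every other point r, the cross product (q − p) × (r − p) ≥ 0.)
Starting point (lowest x, tie lowest y): (-9, 3). Wrap until returning to start. Resulting hull: (-9, 3), (1, -10), (9, -10), (5, 7).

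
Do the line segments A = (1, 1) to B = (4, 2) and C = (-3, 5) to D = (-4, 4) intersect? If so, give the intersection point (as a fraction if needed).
No (intersection of containing lines falls outside at least one segment)

Parametrize and solve: t = -4, s = 8. At least one of these is outside [0, 1], so the segments do not intersect.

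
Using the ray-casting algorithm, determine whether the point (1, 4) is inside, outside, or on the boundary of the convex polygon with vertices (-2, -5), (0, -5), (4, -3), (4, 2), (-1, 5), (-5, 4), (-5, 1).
The point (1, 4) lies strictly outside the polygon

Cast a horizontal ray to the right from the query point and count how many polygon edges it crosses (each edge strictly once or zero times, handled with the usual half-open convention). 
Parity of crossings → even ⇒ outside.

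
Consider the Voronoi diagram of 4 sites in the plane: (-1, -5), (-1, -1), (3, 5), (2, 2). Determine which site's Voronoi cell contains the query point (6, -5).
Nearest site = (-1, -5)

The Voronoi cell of site s contains exactly those query points closer to s than to any other site. Compute squared distances from q = (6, -5) to each site:
  (-1 − 6)² + (-5 − -5)² = 49
  (-1 − 6)² + (-1 − -5)² = 65
  (2 − 6)² + (2 − -5)² = 65
  (3 − 6)² + (5 − -5)² = 109
Minimum is attained by (-1, -5), so q lies in its Voronoi cell.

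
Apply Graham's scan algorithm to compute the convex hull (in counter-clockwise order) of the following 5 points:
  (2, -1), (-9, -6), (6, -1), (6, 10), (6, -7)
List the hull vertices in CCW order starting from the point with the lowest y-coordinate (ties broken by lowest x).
Hull (CCW) = [(6, -7), (6, 10), (-9, -6)]

Graham scan procedure:
  1. Find the pivot p₀ = point with lowest y (tie → lowest x): (6, -7).
  2. Sort the remaining points by polar angle around p₀.
  3. Walk through sorted points, maintaining a stack; pop the top while the last three entries make a non-left turn (cross product ≤ 0).
  4. Final stack is the convex hull in CCW order: (6, -7), (6, 10), (-9, -6).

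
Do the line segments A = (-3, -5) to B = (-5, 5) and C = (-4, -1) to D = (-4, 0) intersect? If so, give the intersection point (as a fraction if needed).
Yes; intersection at (-4, 0) (t = 1/2 on AB, s = 1 on CD)

Parametrize AB as A + t(B − A) = (-3 + -2 t, -5 + 10 t) and CD as C + s(D − C) = (-4 + 0 s, -1 + 1 s). Solve the linear system for (t, s). Determinant = 2 ≠ 0, so a unique intersection of the containing lines exists. Solution: t = 1/2, s = 1 — both in [0, 1], so the segments cross. Intersection point: (-4, 0).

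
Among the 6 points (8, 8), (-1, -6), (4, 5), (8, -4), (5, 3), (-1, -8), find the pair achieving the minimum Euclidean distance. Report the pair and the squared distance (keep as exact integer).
Pair = ((-1, -6), (-1, -8)); squared distance = 4

Compute all C(6, 2) = 15 pairwise squared distances (x_i − x_j)² + (y_i − y_j)². The minimum is 4, attained by the pair ((-1, -6), (-1, -8)).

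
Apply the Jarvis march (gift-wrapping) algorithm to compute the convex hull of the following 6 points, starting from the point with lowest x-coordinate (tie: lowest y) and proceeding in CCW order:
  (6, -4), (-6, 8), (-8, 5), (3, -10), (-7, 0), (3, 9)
Hull (CCW) = [(-8, 5), (-7, 0), (3, -10), (6, -4), (3, 9), (-6, 8)]

Jarvis march: at each step, from the current hull vertex p, select the next vertex q as the point such that every other point lies strictly to the left of (or on) the directed line p → q. (Equivalently: for every other point r, the cross product (q − p) × (r − p) ≥ 0.)
Starting point (lowest x, tie lowest y): (-8, 5). Wrap until returning to start. Resulting hull: (-8, 5), (-7, 0), (3, -10), (6, -4), (3, 9), (-6, 8).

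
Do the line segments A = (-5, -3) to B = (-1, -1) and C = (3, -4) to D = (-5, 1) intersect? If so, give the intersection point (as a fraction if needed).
Yes; intersection at (-13/9, -11/9) (t = 8/9 on AB, s = 5/9 on CD)

Parametrize AB as A + t(B − A) = (-5 + 4 t, -3 + 2 t) and CD as C + s(D − C) = (3 + -8 s, -4 + 5 s). Solve the linear system for (t, s). Determinant = -36 ≠ 0, so a unique intersection of the containing lines exists. Solution: t = 8/9, s = 5/9 — both in [0, 1], so the segments cross. Intersection point: (-13/9, -11/9).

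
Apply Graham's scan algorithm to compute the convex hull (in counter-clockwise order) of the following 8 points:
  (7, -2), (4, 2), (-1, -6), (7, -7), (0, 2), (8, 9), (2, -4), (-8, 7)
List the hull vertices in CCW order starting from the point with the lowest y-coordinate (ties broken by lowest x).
Hull (CCW) = [(7, -7), (8, 9), (-8, 7), (-1, -6)]

Graham scan procedure:
  1. Find the pivot p₀ = point with lowest y (tie → lowest x): (7, -7).
  2. Sort the remaining points by polar angle around p₀.
  3. Walk through sorted points, maintaining a stack; pop the top while the last three entries make a non-left turn (cross product ≤ 0).
  4. Final stack is the convex hull in CCW order: (7, -7), (8, 9), (-8, 7), (-1, -6).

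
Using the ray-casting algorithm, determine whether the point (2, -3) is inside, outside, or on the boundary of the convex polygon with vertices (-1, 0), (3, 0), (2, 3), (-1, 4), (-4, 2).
The point (2, -3) lies strictly outside the polygon

Cast a horizontal ray to the right from the query point and count how many polygon edges it crosses (each edge strictly once or zero times, handled with the usual half-open convention). 
Parity of crossings → even ⇒ outside.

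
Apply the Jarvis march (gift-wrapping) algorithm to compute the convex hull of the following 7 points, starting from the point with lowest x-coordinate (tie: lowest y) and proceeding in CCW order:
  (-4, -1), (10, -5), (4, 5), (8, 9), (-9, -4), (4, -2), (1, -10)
Hull (CCW) = [(-9, -4), (1, -10), (10, -5), (8, 9)]

Jarvis march: at each step, from the current hull vertex p, select the next vertex q as the point such that every other point lies strictly to the left of (or on) the directed line p → q. (Equivalently: for every other point r, the cross product (q − p) × (r − p) ≥ 0.)
Starting point (lowest x, tie lowest y): (-9, -4). Wrap until returning to start. Resulting hull: (-9, -4), (1, -10), (10, -5), (8, 9).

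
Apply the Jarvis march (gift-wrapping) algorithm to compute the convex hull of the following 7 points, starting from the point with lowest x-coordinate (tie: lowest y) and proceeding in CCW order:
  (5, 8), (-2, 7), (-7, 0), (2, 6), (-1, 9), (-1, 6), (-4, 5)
Hull (CCW) = [(-7, 0), (5, 8), (-1, 9), (-4, 5)]

Jarvis march: at each step, from the current hull vertex p, select the next vertex q as the point such that every other point lies strictly to the left of (or on) the directed line p → q. (Equivalently: for every other point r, the cross product (q − p) × (r − p) ≥ 0.)
Starting point (lowest x, tie lowest y): (-7, 0). Wrap until returning to start. Resulting hull: (-7, 0), (5, 8), (-1, 9), (-4, 5).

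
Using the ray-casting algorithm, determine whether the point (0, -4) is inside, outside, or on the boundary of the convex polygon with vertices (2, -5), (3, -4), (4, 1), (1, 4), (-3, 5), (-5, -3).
The point (0, -4) lies strictly inside the polygon

Cast a horizontal ray to the right from the query point and count how many polygon edges it crosses (each edge strictly once or zero times, handled with the usual half-open convention). 
Parity of crossings → odd ⇒ inside.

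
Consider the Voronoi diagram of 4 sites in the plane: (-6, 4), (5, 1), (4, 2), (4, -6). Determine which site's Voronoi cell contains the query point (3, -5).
Nearest site = (4, -6)

The Voronoi cell of site s contains exactly those query points closer to s than to any other site. Compute squared distances from q = (3, -5) to each site:
  (4 − 3)² + (-6 − -5)² = 2
  (5 − 3)² + (1 − -5)² = 40
  (4 − 3)² + (2 − -5)² = 50
  (-6 − 3)² + (4 − -5)² = 162
Minimum is attained by (4, -6), so q lies in its Voronoi cell.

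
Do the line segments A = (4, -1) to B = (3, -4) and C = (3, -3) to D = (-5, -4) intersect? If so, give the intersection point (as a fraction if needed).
No (intersection of containing lines falls outside at least one segment)

Parametrize and solve: t = 15/23, s = -1/23. At least one of these is outside [0, 1], so the segments do not intersect.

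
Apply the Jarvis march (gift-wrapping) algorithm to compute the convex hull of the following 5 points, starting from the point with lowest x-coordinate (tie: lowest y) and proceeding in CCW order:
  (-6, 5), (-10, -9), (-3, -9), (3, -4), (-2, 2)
Hull (CCW) = [(-10, -9), (-3, -9), (3, -4), (-2, 2), (-6, 5)]

Jarvis march: at each step, from the current hull vertex p, select the next vertex q as the point such that every other point lies strictly to the left of (or on) the directed line p → q. (Equivalently: for every other point r, the cross product (q − p) × (r − p) ≥ 0.)
Starting point (lowest x, tie lowest y): (-10, -9). Wrap until returning to start. Resulting hull: (-10, -9), (-3, -9), (3, -4), (-2, 2), (-6, 5).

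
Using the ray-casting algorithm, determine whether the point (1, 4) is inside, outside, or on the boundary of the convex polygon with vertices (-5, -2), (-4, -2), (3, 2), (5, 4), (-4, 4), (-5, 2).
The point (1, 4) lies on the polygon boundary

Boundary check: the query satisfies the collinearity and bounding-box conditions for some polygon edge, so it lies exactly on the boundary.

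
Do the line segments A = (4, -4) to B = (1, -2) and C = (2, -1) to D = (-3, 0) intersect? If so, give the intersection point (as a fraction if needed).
No (intersection of containing lines falls outside at least one segment)

Parametrize and solve: t = 13/7, s = 5/7. At least one of these is outside [0, 1], so the segments do not intersect.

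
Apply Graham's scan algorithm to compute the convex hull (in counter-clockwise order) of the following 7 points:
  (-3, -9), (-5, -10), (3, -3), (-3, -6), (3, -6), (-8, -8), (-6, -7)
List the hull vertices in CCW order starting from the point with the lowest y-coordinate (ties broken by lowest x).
Hull (CCW) = [(-5, -10), (3, -6), (3, -3), (-6, -7), (-8, -8)]

Graham scan procedure:
  1. Find the pivot p₀ = point with lowest y (tie → lowest x): (-5, -10).
  2. Sort the remaining points by polar angle around p₀.
  3. Walk through sorted points, maintaining a stack; pop the top while the last three entries make a non-left turn (cross product ≤ 0).
  4. Final stack is the convex hull in CCW order: (-5, -10), (3, -6), (3, -3), (-6, -7), (-8, -8).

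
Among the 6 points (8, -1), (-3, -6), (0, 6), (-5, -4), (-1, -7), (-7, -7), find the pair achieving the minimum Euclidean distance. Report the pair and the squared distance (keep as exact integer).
Pair = ((-3, -6), (-1, -7)); squared distance = 5

Compute all C(6, 2) = 15 pairwise squared distances (x_i − x_j)² + (y_i − y_j)². The minimum is 5, attained by the pair ((-3, -6), (-1, -7)).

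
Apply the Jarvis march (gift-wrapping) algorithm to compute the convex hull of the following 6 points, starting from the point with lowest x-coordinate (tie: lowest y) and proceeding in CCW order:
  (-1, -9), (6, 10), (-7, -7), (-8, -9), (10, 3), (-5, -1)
Hull (CCW) = [(-8, -9), (-1, -9), (10, 3), (6, 10), (-5, -1)]

Jarvis march: at each step, from the current hull vertex p, select the next vertex q as the point such that every other point lies strictly to the left of (or on) the directed line p → q. (Equivalently: for every other point r, the cross product (q − p) × (r − p) ≥ 0.)
Starting point (lowest x, tie lowest y): (-8, -9). Wrap until returning to start. Resulting hull: (-8, -9), (-1, -9), (10, 3), (6, 10), (-5, -1).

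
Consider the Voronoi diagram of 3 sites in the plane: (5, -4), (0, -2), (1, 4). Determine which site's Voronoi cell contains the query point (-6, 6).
Nearest site = (1, 4)

The Voronoi cell of site s contains exactly those query points closer to s than to any other site. Compute squared distances from q = (-6, 6) to each site:
  (1 − -6)² + (4 − 6)² = 53
  (0 − -6)² + (-2 − 6)² = 100
  (5 − -6)² + (-4 − 6)² = 221
Minimum is attained by (1, 4), so q lies in its Voronoi cell.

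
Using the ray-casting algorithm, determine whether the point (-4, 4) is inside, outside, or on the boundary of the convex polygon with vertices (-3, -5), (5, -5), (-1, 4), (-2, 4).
The point (-4, 4) lies strictly outside the polygon

Cast a horizontal ray to the right from the query point and count how many polygon edges it crosses (each edge strictly once or zero times, handled with the usual half-open convention). 
Parity of crossings → even ⇒ outside.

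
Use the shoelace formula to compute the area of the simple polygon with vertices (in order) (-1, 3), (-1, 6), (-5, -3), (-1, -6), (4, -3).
Area = 93/2

Shoelace formula: Area = (1/2) |Σ_i (x_i · y_{i+1} − x_{i+1} · y_i)| (indices mod n). Compute each cross term:
  (-1)(6) − (-1)(3) = -3
  (-1)(-3) − (-5)(6) = 33
  (-5)(-6) − (-1)(-3) = 27
  (-1)(-3) − (4)(-6) = 27
  (4)(3) − (-1)(-3) = 9
Sum = 93, so (signed) Area = 93/2 = 93/2, |Area| = 93/2.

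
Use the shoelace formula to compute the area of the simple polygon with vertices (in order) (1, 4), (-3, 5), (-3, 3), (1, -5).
Area = 22

Shoelace formula: Area = (1/2) |Σ_i (x_i · y_{i+1} − x_{i+1} · y_i)| (indices mod n). Compute each cross term:
  (1)(5) − (-3)(4) = 17
  (-3)(3) − (-3)(5) = 6
  (-3)(-5) − (1)(3) = 12
  (1)(4) − (1)(-5) = 9
Sum = 44, so (signed) Area = 44/2 = 22, |Area| = 22.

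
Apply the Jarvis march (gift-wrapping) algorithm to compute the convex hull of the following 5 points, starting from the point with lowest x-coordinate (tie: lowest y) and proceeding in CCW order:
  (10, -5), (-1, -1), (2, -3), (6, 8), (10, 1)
Hull (CCW) = [(-1, -1), (2, -3), (10, -5), (10, 1), (6, 8)]

Jarvis march: at each step, from the current hull vertex p, select the next vertex q as the point such that every other point lies strictly to the left of (or on) the directed line p → q. (Equivalently: for every other point r, the cross product (q − p) × (r − p) ≥ 0.)
Starting point (lowest x, tie lowest y): (-1, -1). Wrap until returning to start. Resulting hull: (-1, -1), (2, -3), (10, -5), (10, 1), (6, 8).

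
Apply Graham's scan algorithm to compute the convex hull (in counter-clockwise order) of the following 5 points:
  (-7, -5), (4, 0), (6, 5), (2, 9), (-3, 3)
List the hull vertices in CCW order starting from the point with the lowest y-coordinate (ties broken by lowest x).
Hull (CCW) = [(-7, -5), (4, 0), (6, 5), (2, 9), (-3, 3)]

Graham scan procedure:
  1. Find the pivot p₀ = point with lowest y (tie → lowest x): (-7, -5).
  2. Sort the remaining points by polar angle around p₀.
  3. Walk through sorted points, maintaining a stack; pop the top while the last three entries make a non-left turn (cross product ≤ 0).
  4. Final stack is the convex hull in CCW order: (-7, -5), (4, 0), (6, 5), (2, 9), (-3, 3).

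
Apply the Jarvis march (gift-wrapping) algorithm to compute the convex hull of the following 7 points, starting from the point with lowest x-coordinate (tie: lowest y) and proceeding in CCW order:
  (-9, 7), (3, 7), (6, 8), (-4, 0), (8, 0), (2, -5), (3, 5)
Hull (CCW) = [(-9, 7), (-4, 0), (2, -5), (8, 0), (6, 8)]

Jarvis march: at each step, from the current hull vertex p, select the next vertex q as the point such that every other point lies strictly to the left of (or on) the directed line p → q. (Equivalently: for every other point r, the cross product (q − p) × (r − p) ≥ 0.)
Starting point (lowest x, tie lowest y): (-9, 7). Wrap until returning to start. Resulting hull: (-9, 7), (-4, 0), (2, -5), (8, 0), (6, 8).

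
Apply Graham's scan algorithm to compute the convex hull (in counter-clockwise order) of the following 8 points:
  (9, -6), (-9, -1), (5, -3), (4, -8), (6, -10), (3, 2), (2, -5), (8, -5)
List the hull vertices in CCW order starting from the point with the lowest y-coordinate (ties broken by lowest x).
Hull (CCW) = [(6, -10), (9, -6), (3, 2), (-9, -1)]

Graham scan procedure:
  1. Find the pivot p₀ = point with lowest y (tie → lowest x): (6, -10).
  2. Sort the remaining points by polar angle around p₀.
  3. Walk through sorted points, maintaining a stack; pop the top while the last three entries make a non-left turn (cross product ≤ 0).
  4. Final stack is the convex hull in CCW order: (6, -10), (9, -6), (3, 2), (-9, -1).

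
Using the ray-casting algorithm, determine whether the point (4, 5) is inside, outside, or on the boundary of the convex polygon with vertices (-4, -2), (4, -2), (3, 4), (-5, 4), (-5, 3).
The point (4, 5) lies strictly outside the polygon

Cast a horizontal ray to the right from the query point and count how many polygon edges it crosses (each edge strictly once or zero times, handled with the usual half-open convention). 
Parity of crossings → even ⇒ outside.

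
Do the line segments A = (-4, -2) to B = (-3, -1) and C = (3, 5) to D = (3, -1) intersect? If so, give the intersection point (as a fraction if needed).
No (intersection of containing lines falls outside at least one segment)

Parametrize and solve: t = 7, s = 0. At least one of these is outside [0, 1], so the segments do not intersect.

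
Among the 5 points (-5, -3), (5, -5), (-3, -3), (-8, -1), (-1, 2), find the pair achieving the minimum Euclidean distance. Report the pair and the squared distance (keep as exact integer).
Pair = ((-5, -3), (-3, -3)); squared distance = 4

Compute all C(5, 2) = 10 pairwise squared distances (x_i − x_j)² + (y_i − y_j)². The minimum is 4, attained by the pair ((-5, -3), (-3, -3)).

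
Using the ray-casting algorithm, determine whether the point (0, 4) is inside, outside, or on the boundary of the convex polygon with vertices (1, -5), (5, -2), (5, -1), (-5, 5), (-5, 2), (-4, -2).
The point (0, 4) lies strictly outside the polygon

Cast a horizontal ray to the right from the query point and count how many polygon edges it crosses (each edge strictly once or zero times, handled with the usual half-open convention). 
Parity of crossings → even ⇒ outside.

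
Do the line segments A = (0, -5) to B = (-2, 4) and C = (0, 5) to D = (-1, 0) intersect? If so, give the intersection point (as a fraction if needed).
No (intersection of containing lines falls outside at least one segment)

Parametrize and solve: t = 10/19, s = 20/19. At least one of these is outside [0, 1], so the segments do not intersect.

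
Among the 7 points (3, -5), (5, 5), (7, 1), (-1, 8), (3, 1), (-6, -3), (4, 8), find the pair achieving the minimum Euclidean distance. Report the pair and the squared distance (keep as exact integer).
Pair = ((5, 5), (4, 8)); squared distance = 10

Compute all C(7, 2) = 21 pairwise squared distances (x_i − x_j)² + (y_i − y_j)². The minimum is 10, attained by the pair ((5, 5), (4, 8)).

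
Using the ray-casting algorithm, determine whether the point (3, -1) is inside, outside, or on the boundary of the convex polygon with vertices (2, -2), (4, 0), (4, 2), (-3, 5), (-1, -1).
The point (3, -1) lies on the polygon boundary

Boundary check: the query satisfies the collinearity and bounding-box conditions for some polygon edge, so it lies exactly on the boundary.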